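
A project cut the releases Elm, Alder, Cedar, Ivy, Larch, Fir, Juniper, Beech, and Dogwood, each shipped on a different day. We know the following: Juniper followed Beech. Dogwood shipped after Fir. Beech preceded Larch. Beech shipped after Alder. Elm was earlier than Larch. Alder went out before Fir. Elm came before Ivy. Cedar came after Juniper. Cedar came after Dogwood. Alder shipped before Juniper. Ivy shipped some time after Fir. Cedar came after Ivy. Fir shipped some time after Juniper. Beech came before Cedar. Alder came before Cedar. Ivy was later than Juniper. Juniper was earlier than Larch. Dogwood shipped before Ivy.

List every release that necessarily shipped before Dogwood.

Directly stated before Dogwood: Fir.
Alder reaches Dogwood via Alder → Fir → Dogwood.
Beech reaches Dogwood via Beech → Juniper → Fir → Dogwood.
Juniper reaches Dogwood via Juniper → Fir → Dogwood.
No chain forces Elm (or any of the others) ahead of Dogwood.

Alder, Beech, Fir, Juniper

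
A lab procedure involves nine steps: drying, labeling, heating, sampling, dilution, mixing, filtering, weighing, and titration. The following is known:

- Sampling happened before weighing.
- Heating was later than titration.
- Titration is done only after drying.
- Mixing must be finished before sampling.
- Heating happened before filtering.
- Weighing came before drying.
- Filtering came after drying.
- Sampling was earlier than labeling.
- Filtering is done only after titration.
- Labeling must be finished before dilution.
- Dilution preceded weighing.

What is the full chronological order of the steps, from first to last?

The constraints fix every adjacent pair, so only one ordering works:
mixing → sampling → labeling → dilution → weighing → drying → titration → heating → filtering.

mixing, sampling, labeling, dilution, weighing, drying, titration, heating, filtering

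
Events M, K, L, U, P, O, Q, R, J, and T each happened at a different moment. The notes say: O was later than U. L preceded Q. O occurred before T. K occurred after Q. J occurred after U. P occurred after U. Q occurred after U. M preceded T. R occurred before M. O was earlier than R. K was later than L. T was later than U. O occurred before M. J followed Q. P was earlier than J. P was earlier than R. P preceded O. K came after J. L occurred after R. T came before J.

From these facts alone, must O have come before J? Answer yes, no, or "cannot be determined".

Chain the constraints: O → T → J. Each link is directly stated, so O comes before J.

yes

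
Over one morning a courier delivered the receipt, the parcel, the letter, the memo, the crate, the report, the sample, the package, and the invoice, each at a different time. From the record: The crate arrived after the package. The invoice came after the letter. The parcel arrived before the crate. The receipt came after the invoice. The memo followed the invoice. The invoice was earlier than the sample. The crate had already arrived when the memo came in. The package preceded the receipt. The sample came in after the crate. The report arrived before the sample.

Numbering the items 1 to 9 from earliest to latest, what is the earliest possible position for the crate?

The package and the parcel must both come before the crate — 2 forced predecessors.
Nothing else is forced ahead of the crate, so its earliest slot is position 2 + 1 = 3.

3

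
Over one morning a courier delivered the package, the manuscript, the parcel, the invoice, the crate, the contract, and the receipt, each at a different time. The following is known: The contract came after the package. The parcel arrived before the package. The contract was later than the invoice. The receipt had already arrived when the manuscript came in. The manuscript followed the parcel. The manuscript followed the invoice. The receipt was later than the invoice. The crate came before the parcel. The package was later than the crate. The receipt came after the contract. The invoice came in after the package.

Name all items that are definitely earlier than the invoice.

the crate, the package, the parcel

Directly stated before the invoice: the package.
The crate reaches the invoice via the crate → the package → the invoice.
The parcel reaches the invoice via the parcel → the package → the invoice.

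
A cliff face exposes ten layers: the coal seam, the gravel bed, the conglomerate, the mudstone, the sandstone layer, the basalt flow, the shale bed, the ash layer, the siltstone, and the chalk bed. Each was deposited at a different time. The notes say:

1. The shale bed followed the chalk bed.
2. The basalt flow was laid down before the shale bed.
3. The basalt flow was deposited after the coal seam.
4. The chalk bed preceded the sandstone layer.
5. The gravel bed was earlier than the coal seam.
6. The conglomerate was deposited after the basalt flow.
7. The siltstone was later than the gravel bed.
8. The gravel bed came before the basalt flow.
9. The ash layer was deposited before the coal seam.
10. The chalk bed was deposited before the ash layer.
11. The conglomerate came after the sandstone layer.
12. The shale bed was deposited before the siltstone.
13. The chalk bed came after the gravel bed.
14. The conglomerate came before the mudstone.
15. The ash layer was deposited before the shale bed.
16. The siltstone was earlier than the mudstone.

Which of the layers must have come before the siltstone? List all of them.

the ash layer, the basalt flow, the chalk bed, the coal seam, the gravel bed, the shale bed

Directly stated before the siltstone: the gravel bed and the shale bed.
The ash layer reaches the siltstone via the ash layer → the shale bed → the siltstone.
The basalt flow reaches the siltstone via the basalt flow → the shale bed → the siltstone.
The chalk bed reaches the siltstone via the chalk bed → the shale bed → the siltstone.
Likewise the coal seam reaches the siltstone by chaining the stated constraints.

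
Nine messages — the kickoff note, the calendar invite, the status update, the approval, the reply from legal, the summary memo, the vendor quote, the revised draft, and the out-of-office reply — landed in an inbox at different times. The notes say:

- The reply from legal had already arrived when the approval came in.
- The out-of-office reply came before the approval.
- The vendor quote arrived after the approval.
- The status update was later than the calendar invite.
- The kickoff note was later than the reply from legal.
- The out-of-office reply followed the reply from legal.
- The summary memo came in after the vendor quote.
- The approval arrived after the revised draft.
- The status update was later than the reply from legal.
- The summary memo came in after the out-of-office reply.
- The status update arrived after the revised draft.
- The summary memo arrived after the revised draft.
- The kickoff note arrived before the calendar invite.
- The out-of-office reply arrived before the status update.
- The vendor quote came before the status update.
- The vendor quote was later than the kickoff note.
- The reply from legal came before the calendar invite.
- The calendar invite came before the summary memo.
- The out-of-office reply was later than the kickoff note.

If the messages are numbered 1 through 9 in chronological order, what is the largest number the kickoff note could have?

The kickoff note must come before the approval, the calendar invite, the out-of-office reply, the status update, the summary memo, and the vendor quote — 6 messages forced after it.
Everything else can be placed before the kickoff note in some valid order, so the kickoff note can sit as late as position 9 − 6 = 3.

3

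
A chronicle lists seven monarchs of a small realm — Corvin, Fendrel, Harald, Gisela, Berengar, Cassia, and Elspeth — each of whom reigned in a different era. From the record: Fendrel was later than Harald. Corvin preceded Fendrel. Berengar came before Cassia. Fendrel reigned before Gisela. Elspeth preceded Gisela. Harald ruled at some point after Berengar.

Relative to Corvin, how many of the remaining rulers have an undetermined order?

4

Forced after Corvin: Fendrel and Gisela.
That leaves Berengar, Cassia, Elspeth, and Harald with no forced order relative to Corvin — 4.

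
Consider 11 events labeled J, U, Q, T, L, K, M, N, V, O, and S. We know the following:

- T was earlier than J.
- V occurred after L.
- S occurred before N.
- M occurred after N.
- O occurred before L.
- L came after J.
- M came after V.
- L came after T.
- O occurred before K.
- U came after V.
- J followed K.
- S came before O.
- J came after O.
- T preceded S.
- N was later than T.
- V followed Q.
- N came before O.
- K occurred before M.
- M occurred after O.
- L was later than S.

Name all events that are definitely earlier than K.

Directly stated before K: O.
N reaches K via N → O → K.
S reaches K via S → O → K.
T reaches K via T → S → O → K.

N, O, S, T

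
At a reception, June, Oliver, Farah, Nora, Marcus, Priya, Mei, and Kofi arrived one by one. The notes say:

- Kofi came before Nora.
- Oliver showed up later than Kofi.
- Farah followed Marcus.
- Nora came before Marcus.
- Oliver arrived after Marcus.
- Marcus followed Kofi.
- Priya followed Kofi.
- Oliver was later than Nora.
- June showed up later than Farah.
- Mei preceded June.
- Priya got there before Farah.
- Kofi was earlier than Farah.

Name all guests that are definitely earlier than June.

Farah, Kofi, Marcus, Mei, Nora, Priya

Directly stated before June: Farah and Mei.
Kofi reaches June via Kofi → Farah → June.
Marcus reaches June via Marcus → Farah → June.
Nora reaches June via Nora → Marcus → Farah → June.
Likewise Priya reaches June by chaining the stated constraints.
No chain forces Oliver ahead of June.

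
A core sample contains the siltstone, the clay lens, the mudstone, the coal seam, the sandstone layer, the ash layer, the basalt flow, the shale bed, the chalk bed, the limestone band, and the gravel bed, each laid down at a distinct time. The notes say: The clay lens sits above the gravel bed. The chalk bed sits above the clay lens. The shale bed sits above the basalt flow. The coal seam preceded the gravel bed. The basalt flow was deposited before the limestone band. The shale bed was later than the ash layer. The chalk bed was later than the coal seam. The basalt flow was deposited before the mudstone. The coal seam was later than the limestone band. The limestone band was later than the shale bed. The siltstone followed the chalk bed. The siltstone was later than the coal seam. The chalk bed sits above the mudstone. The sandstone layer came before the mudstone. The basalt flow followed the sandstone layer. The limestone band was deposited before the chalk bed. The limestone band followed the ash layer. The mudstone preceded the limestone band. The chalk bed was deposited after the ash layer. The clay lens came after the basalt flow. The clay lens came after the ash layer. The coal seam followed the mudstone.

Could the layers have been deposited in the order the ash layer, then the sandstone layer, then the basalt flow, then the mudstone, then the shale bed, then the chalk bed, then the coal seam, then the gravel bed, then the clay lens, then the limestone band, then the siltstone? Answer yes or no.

no

The constraints require the coal seam before the chalk bed, but in the proposed sequence the chalk bed appears ahead of the coal seam. That one violation is enough.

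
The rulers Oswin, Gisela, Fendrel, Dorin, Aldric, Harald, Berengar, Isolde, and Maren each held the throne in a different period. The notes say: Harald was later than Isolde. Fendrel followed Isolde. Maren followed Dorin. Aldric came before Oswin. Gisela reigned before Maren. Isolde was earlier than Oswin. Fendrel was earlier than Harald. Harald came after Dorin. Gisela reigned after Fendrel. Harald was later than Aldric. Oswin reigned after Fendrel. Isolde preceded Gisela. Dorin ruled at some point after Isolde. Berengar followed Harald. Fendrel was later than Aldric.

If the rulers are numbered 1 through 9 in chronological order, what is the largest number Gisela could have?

Gisela must come before Maren — 1 ruler forced after them.
Everything else can be placed before Gisela in some valid order, so Gisela can sit as late as position 9 − 1 = 8.

8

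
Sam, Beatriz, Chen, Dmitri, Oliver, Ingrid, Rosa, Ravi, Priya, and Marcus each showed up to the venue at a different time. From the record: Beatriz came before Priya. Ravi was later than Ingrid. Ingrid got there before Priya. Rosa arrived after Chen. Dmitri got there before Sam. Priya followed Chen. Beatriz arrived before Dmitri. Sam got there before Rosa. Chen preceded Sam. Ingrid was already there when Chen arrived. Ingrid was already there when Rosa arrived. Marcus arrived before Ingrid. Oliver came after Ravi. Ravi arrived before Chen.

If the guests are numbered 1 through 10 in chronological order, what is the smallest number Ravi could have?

Ingrid and Marcus must both come before Ravi — 2 forced predecessors.
Nothing else is forced ahead of Ravi, so their earliest slot is position 2 + 1 = 3.

3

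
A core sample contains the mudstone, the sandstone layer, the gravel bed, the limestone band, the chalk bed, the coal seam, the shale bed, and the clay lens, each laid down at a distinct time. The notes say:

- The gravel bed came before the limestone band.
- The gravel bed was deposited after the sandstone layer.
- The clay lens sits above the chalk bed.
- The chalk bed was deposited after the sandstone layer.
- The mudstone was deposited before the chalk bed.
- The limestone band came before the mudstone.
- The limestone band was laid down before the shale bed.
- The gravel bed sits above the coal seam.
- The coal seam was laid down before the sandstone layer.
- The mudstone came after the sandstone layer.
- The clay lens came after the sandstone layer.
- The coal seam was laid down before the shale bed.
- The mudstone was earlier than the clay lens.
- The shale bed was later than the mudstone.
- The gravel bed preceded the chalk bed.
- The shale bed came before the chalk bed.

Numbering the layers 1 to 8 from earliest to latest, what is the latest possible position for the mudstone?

5

The mudstone must come before the chalk bed, the clay lens, and the shale bed — 3 layers forced after it.
Everything else can be placed before the mudstone in some valid order, so the mudstone can sit as late as position 8 − 3 = 5.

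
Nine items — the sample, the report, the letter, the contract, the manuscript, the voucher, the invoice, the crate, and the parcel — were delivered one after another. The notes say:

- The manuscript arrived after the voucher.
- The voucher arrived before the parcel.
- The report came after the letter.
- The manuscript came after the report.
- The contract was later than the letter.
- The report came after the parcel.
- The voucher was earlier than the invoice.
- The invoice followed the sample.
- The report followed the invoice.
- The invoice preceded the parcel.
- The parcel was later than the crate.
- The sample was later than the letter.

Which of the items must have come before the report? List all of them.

the crate, the invoice, the letter, the parcel, the sample, the voucher

Directly stated before the report: the invoice, the letter, and the parcel.
The crate reaches the report via the crate → the parcel → the report.
The sample reaches the report via the sample → the invoice → the report.
The voucher reaches the report via the voucher → the invoice → the report.
No chain forces the contract (or any of the others) ahead of the report.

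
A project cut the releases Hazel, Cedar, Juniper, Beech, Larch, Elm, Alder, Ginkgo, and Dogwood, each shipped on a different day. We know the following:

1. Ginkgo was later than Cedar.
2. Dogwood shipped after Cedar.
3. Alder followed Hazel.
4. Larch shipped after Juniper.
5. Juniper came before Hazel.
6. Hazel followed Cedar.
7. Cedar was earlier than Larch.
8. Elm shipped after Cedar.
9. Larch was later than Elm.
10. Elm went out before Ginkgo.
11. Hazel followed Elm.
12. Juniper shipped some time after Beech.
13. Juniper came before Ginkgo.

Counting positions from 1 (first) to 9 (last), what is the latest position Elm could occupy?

5

Elm must come before Alder, Ginkgo, Hazel, and Larch — 4 releases forced after it.
Everything else can be placed before Elm in some valid order, so Elm can sit as late as position 9 − 4 = 5.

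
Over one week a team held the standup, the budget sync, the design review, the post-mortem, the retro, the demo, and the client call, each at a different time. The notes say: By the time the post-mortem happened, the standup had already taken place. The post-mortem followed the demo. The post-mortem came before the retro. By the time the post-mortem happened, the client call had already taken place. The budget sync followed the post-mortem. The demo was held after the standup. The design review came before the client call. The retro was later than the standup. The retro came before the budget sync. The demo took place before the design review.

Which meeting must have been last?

Every other meeting has a chain of constraints placing it before the budget sync, so the budget sync is last.

the budget sync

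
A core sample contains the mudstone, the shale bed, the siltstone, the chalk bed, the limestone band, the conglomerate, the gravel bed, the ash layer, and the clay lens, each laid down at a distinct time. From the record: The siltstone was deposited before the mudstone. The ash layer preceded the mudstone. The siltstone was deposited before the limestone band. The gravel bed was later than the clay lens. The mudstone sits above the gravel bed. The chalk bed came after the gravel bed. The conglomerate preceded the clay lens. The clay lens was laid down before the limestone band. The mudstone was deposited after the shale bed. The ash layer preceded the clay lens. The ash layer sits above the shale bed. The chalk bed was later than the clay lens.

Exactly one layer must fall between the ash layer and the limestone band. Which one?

the clay lens

Tracing the constraints gives the ash layer → the clay lens → the limestone band, so the clay lens sits after the ash layer and before the limestone band.
No other layer is forced both after the ash layer and before the limestone band.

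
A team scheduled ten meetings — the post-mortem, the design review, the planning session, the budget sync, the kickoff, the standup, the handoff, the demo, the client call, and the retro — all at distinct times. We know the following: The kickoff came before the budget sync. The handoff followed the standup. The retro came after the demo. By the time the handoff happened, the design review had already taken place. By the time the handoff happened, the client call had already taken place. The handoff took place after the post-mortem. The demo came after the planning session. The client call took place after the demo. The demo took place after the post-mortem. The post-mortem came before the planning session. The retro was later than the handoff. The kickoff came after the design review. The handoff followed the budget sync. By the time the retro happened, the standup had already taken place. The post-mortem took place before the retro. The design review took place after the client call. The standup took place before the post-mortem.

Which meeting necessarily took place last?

the retro

Every other meeting has a chain of constraints placing it before the retro, so the retro is last.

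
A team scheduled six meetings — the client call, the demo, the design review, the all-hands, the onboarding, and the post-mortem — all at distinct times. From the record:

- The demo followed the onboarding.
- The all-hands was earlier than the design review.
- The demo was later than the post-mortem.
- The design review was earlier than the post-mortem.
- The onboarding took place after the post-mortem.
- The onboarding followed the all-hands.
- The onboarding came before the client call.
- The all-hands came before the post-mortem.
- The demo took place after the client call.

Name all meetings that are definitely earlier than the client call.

Directly stated before the client call: the onboarding.
The all-hands reaches the client call via the all-hands → the onboarding → the client call.
The design review reaches the client call via the design review → the post-mortem → the onboarding → the client call.
The post-mortem reaches the client call via the post-mortem → the onboarding → the client call.

the all-hands, the design review, the onboarding, the post-mortem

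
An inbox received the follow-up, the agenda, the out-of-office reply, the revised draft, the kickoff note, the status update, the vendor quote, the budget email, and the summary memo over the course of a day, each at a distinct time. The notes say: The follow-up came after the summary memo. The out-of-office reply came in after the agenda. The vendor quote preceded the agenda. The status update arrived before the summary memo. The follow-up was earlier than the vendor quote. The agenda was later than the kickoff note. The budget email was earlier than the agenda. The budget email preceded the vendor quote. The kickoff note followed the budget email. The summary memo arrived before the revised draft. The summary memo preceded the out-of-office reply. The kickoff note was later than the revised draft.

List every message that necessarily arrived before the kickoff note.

the budget email, the revised draft, the status update, the summary memo

Directly stated before the kickoff note: the budget email and the revised draft.
The status update reaches the kickoff note via the status update → the summary memo → the revised draft → the kickoff note.
The summary memo reaches the kickoff note via the summary memo → the revised draft → the kickoff note.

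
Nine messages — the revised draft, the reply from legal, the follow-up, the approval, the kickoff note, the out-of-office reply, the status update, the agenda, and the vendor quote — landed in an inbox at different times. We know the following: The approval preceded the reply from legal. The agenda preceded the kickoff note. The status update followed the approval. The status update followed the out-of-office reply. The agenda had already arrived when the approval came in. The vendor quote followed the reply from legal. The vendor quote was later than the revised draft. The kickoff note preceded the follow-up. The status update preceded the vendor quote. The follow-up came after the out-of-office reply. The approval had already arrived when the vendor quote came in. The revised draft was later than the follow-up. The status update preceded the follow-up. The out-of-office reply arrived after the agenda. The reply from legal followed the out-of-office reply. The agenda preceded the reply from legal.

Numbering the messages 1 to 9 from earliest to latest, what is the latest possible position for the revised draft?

8

The revised draft must come before the vendor quote — 1 message forced after it.
Everything else can be placed before the revised draft in some valid order, so the revised draft can sit as late as position 9 − 1 = 8.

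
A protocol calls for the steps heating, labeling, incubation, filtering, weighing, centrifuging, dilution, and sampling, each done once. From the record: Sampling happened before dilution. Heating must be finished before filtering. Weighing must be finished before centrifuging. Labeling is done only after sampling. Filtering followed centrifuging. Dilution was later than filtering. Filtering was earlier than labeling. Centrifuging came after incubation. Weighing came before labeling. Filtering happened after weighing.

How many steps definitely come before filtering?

Directly stated before filtering: centrifuging, heating, and weighing.
Incubation reaches filtering via incubation → centrifuging → filtering.
No chain forces dilution (or any of the others) ahead of filtering.
That's centrifuging, heating, incubation, and weighing — 4 in all.

4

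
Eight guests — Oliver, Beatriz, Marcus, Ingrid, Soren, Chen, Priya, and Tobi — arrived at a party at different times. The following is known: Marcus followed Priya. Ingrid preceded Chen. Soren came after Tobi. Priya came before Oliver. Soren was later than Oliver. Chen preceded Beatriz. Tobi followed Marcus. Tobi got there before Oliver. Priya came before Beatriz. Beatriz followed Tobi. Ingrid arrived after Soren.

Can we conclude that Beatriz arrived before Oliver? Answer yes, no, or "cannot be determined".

no

Tracing the constraints gives Oliver → Soren → Ingrid → Chen → Beatriz, so Oliver must come before Beatriz.
That means Beatriz cannot be before Oliver.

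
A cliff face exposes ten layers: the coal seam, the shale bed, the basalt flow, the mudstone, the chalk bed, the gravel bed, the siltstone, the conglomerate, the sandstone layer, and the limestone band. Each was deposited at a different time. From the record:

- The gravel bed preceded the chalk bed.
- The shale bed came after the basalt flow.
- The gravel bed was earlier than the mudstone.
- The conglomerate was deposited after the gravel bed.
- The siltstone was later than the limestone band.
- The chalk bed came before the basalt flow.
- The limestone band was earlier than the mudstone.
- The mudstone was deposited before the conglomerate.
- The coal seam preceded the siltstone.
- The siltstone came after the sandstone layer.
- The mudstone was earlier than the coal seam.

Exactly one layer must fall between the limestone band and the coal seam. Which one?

Tracing the constraints gives the limestone band → the mudstone → the coal seam, so the mudstone sits after the limestone band and before the coal seam.
No other layer is forced both after the limestone band and before the coal seam.

the mudstone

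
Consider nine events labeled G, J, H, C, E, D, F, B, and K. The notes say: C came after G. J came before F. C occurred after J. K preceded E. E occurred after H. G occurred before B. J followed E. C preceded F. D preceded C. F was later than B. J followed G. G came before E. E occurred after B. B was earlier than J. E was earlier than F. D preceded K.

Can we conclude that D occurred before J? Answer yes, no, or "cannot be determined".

yes

Chain the constraints: D → K → E → J. Each link is directly stated, so D comes before J.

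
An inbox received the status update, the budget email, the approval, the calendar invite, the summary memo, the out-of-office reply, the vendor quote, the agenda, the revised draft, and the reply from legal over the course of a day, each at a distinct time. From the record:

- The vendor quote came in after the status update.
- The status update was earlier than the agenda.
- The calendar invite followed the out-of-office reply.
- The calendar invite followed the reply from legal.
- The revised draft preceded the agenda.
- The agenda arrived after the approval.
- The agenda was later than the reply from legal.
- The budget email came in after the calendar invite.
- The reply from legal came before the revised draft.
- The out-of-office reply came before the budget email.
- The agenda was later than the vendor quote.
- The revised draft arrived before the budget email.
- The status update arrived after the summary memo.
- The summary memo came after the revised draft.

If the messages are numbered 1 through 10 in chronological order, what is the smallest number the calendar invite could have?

The out-of-office reply and the reply from legal must both come before the calendar invite — 2 forced predecessors.
Nothing else is forced ahead of the calendar invite, so its earliest slot is position 2 + 1 = 3.

3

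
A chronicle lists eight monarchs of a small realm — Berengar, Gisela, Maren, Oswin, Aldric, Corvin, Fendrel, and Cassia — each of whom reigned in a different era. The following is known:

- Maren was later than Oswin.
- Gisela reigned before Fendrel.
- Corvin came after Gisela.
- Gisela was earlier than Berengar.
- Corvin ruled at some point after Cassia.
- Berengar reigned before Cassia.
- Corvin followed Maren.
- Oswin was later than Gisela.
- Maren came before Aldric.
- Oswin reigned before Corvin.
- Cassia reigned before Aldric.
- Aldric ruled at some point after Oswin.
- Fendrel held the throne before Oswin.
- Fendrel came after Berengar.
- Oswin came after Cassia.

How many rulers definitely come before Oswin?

Directly stated before Oswin: Cassia, Fendrel, and Gisela.
Berengar reaches Oswin via Berengar → Fendrel → Oswin.
No chain forces Maren (or any of the others) ahead of Oswin.
That's Berengar, Cassia, Fendrel, and Gisela — 4 in all.

4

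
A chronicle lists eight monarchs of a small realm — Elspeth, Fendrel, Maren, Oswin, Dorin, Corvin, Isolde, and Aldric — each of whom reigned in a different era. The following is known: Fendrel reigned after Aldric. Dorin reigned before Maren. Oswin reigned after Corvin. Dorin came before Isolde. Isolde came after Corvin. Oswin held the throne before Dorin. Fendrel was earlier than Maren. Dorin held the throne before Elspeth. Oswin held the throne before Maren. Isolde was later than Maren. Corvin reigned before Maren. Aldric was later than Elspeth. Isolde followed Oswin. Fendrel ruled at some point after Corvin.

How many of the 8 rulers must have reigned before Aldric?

Directly stated before Aldric: Elspeth.
Corvin reaches Aldric via Corvin → Oswin → Dorin → Elspeth → Aldric.
Dorin reaches Aldric via Dorin → Elspeth → Aldric.
Oswin reaches Aldric via Oswin → Dorin → Elspeth → Aldric.
That's Corvin, Dorin, Elspeth, and Oswin — 4 in all.

4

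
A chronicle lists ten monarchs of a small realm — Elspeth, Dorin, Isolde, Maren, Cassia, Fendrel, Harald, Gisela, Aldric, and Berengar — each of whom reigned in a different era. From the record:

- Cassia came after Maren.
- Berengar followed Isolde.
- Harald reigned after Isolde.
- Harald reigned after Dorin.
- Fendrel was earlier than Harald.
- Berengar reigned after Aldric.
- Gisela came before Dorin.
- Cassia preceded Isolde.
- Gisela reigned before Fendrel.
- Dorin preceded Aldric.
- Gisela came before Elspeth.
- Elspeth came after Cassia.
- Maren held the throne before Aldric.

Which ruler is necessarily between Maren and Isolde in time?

Tracing the constraints gives Maren → Cassia → Isolde, so Cassia sits after Maren and before Isolde.
No other ruler is forced both after Maren and before Isolde.

Cassia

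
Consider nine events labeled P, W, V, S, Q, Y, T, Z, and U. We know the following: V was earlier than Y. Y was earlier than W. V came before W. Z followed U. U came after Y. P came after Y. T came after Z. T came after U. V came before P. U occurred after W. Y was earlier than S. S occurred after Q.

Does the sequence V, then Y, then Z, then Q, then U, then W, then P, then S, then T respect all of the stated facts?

no

The constraints require W before U, but in the proposed sequence U appears ahead of W. That one violation is enough.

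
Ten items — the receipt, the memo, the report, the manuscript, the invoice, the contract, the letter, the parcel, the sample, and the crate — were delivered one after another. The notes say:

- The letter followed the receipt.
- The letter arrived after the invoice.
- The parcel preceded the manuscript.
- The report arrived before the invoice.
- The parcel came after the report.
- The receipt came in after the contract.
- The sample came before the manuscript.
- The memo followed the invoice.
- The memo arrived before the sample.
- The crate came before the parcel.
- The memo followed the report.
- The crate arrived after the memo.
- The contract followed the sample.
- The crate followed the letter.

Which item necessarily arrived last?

Every other item has a chain of constraints placing it before the manuscript, so the manuscript is last.

the manuscript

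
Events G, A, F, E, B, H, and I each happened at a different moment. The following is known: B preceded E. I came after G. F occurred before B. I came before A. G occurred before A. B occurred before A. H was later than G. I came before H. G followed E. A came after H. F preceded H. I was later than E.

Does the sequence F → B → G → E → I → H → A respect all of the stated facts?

The constraints require E before G, but in the proposed sequence G appears ahead of E. That one violation is enough.

no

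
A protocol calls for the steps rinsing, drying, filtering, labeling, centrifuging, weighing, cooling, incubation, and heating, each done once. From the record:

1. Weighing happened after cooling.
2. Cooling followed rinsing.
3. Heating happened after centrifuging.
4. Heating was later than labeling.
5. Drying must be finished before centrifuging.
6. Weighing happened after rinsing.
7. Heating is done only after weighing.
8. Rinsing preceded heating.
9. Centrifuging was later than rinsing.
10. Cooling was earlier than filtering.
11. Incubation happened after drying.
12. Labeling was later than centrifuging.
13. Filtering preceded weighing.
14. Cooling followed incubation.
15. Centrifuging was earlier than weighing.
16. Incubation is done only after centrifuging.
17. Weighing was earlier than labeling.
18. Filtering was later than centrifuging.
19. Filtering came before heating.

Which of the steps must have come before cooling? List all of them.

centrifuging, drying, incubation, rinsing

Directly stated before cooling: incubation and rinsing.
Centrifuging reaches cooling via centrifuging → incubation → cooling.
Drying reaches cooling via drying → incubation → cooling.
No chain forces weighing (or any of the others) ahead of cooling.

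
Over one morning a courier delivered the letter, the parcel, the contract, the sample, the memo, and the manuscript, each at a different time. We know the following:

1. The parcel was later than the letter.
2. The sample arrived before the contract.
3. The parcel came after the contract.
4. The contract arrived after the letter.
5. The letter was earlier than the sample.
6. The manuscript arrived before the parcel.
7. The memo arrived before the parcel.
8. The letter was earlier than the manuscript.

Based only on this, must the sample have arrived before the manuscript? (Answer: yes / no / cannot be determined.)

cannot be determined

No chain of stated constraints runs from the sample to the manuscript, and none runs from the manuscript to the sample either.
So the relative order of the sample and the manuscript is not fixed by the given facts.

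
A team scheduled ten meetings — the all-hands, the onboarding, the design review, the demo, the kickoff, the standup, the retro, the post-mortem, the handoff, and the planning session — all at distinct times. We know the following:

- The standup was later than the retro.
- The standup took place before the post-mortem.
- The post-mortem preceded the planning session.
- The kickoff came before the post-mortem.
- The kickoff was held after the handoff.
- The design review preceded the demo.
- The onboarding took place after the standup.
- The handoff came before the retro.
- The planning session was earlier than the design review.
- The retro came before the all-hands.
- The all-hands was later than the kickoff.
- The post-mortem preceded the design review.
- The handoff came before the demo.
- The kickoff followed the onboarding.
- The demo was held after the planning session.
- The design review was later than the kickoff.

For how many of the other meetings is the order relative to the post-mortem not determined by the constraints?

1

Forced before the post-mortem: the handoff, the kickoff, the onboarding, the retro, and the standup; forced after the post-mortem: the demo, the design review, and the planning session.
That leaves the all-hands with no forced order relative to the post-mortem — 1.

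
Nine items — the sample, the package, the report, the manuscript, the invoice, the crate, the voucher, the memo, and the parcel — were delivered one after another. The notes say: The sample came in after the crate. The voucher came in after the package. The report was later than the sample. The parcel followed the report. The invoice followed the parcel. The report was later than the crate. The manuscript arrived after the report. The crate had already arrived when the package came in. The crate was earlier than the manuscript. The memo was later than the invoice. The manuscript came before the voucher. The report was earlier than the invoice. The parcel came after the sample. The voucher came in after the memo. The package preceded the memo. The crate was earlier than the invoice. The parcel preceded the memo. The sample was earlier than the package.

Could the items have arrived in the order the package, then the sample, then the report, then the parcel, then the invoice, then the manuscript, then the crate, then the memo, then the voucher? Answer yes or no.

The constraints require the crate before the invoice, but in the proposed sequence the invoice appears ahead of the crate. That one violation is enough.

no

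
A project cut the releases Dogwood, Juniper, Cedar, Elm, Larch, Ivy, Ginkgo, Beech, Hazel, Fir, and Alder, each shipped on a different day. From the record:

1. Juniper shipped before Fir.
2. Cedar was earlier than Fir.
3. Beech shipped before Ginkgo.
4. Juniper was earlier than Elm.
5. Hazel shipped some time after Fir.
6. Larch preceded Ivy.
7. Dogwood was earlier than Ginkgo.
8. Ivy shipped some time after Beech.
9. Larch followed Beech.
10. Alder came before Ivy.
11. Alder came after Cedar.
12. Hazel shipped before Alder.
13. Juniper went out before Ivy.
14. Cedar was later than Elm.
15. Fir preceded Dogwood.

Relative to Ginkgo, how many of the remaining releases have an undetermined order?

4

Forced before Ginkgo: Beech, Cedar, Dogwood, Elm, Fir, and Juniper.
That leaves Alder, Hazel, Ivy, and Larch with no forced order relative to Ginkgo — 4.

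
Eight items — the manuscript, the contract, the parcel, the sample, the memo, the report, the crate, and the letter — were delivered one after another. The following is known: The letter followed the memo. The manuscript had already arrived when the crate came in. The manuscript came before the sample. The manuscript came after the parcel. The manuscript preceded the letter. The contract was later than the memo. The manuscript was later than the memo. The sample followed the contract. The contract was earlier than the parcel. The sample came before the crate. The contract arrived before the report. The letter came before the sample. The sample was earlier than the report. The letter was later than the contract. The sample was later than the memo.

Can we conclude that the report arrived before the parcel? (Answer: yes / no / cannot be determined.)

Tracing the constraints gives the parcel → the manuscript → the sample → the report, so the parcel must come before the report.
That means the report cannot be before the parcel.

no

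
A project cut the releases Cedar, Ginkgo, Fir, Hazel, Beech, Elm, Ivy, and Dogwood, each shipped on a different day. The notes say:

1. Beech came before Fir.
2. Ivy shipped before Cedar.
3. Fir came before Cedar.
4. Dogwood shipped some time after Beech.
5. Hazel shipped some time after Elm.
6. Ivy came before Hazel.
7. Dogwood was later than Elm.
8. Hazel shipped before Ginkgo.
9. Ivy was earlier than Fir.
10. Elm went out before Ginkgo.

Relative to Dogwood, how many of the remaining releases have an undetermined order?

5

Forced before Dogwood: Beech and Elm.
That leaves Cedar, Fir, Ginkgo, Hazel, and Ivy with no forced order relative to Dogwood — 5.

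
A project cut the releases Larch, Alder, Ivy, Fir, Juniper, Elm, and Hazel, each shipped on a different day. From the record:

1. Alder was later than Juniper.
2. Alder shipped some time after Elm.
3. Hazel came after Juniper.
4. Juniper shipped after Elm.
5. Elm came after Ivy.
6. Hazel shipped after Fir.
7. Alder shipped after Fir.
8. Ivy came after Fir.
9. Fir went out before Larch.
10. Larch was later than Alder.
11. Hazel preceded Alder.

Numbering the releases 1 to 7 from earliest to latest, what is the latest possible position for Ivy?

Ivy must come before Alder, Elm, Hazel, Juniper, and Larch — 5 releases forced after it.
Everything else can be placed before Ivy in some valid order, so Ivy can sit as late as position 7 − 5 = 2.

2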